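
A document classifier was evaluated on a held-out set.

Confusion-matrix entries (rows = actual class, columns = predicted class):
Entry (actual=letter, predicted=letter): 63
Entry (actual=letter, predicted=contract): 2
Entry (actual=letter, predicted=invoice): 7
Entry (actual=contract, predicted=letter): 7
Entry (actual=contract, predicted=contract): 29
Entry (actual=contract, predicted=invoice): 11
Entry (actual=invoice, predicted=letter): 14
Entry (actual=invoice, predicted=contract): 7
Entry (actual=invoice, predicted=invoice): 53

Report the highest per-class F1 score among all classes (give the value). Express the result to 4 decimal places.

Per-class F1 score (2·TP/(2·TP+FP+FN)):
  letter: TP=63, FP=7+14=21, FN=2+7=9 → 126/156 = 0.80769
  contract: TP=29, FP=2+7=9, FN=7+11=18 → 58/85 = 0.68235
  invoice: TP=53, FP=7+11=18, FN=14+7=21 → 106/145 = 0.73103
Highest is class 'letter' with F1 score = 0.8077.

0.8077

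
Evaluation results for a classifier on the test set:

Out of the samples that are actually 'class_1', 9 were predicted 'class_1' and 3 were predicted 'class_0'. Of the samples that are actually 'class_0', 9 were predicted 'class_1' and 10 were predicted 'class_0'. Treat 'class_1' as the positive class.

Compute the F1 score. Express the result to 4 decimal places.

Precision = TP/(TP+FP) = 9/18 = 0.5000
Recall = TP/(TP+FN) = 9/12 = 0.7500
F1 = 2·TP/(2·TP+FP+FN) = 18/30 = 0.6000

0.6000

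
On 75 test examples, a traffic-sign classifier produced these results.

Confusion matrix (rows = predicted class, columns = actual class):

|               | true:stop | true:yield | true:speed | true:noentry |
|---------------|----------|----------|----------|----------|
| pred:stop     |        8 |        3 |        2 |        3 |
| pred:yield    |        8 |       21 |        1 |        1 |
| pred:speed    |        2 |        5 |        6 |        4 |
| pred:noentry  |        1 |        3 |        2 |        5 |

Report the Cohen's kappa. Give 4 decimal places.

0.3436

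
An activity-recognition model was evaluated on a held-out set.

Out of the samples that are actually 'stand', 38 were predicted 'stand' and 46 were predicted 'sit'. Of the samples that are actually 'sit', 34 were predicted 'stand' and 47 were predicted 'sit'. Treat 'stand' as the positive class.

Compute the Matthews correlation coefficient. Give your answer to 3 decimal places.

MCC = (TP·TN − FP·FN) / √((TP+FP)(TP+FN)(TN+FP)(TN+FN))
Numerator = 38·47 − 34·46 = 222
Denominator = √(72·84·81·93) = √45559584 = 6749.7840
MCC = 222 / 6749.7840 = 0.033

0.033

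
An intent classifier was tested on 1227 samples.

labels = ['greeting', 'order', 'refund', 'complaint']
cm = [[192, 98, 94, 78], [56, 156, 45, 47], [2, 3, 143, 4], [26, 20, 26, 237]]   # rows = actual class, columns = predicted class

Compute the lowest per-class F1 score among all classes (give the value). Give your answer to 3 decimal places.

0.520

Per-class F1 score (2·TP/(2·TP+FP+FN)):
  greeting: TP=192, FP=56+2+26=84, FN=98+94+78=270 → 384/738 = 0.5203
  order: TP=156, FP=98+3+20=121, FN=56+45+47=148 → 312/581 = 0.5370
  refund: TP=143, FP=94+45+26=165, FN=2+3+4=9 → 286/460 = 0.6217
  complaint: TP=237, FP=78+47+4=129, FN=26+20+26=72 → 474/675 = 0.7022
Lowest is class 'greeting' with F1 score = 0.520.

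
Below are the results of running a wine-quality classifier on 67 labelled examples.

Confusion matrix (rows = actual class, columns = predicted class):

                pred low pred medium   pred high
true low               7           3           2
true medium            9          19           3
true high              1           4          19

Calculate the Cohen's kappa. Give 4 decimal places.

Observed agreement pₒ = trace/N = 45/67 = 0.67164
Expected agreement pₑ = Σ (rowᵢ·colᵢ)/N² = (12·17 + 31·26 + 24·24)/67² = 0.35331
κ = (pₒ − pₑ)/(1 − pₑ) = (0.67164 − 0.35331)/(1 − 0.35331) = 0.4922

0.4922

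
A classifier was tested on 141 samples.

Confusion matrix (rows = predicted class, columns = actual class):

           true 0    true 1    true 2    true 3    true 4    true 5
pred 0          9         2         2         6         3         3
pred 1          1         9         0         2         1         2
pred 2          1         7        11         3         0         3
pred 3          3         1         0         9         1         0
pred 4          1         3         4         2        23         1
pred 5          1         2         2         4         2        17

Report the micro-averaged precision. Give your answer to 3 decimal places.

Micro-averaging pools counts across classes: ΣTP=78, ΣFP=63, ΣFN=63.
Micro-precision = TP/(TP+FP) on pooled counts = 0.553 (equals overall accuracy in single-label multiclass).

0.553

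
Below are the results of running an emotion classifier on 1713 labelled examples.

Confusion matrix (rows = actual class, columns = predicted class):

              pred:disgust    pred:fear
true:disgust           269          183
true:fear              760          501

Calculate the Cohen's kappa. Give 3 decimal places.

-0.005

Observed agreement pₒ = trace/N = 770/1713 = 0.4495
Expected agreement pₑ = Σ (rowᵢ·colᵢ)/N² = (452·1029 + 1261·684)/1713² = 0.4524
κ = (pₒ − pₑ)/(1 − pₑ) = (0.4495 − 0.4524)/(1 − 0.4524) = -0.005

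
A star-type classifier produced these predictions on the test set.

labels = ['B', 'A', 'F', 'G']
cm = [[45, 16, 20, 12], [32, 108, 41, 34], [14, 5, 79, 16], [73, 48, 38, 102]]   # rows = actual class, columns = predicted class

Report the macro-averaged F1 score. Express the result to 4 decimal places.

0.4806

Per-class F1 score (2·TP/(2·TP+FP+FN)):
  B: TP=45, FP=32+14+73=119, FN=16+20+12=48 → 90/257 = 0.35019
  A: TP=108, FP=16+5+48=69, FN=32+41+34=107 → 216/392 = 0.55102
  F: TP=79, FP=20+41+38=99, FN=14+5+16=35 → 158/292 = 0.54110
  G: TP=102, FP=12+34+16=62, FN=73+48+38=159 → 204/425 = 0.48000
Macro-F1 score = mean = (0.35019 + 0.55102 + 0.54110 + 0.48000) / 4 = 0.4806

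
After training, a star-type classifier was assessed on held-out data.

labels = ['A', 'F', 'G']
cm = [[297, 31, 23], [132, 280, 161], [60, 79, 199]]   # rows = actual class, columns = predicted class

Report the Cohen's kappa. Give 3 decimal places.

Observed agreement pₒ = trace/N = 776/1262 = 0.6149
Expected agreement pₑ = Σ (rowᵢ·colᵢ)/N² = (351·489 + 573·390 + 338·383)/1262² = 0.3294
κ = (pₒ − pₑ)/(1 − pₑ) = (0.6149 − 0.3294)/(1 − 0.3294) = 0.426

0.426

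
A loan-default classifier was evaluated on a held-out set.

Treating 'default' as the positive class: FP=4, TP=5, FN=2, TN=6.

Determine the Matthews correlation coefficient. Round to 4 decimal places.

MCC = (TP·TN − FP·FN) / √((TP+FP)(TP+FN)(TN+FP)(TN+FN))
Numerator = 5·6 − 4·2 = 22
Denominator = √(9·7·10·8) = √5040 = 70.9930
MCC = 22 / 70.9930 = 0.3099

0.3099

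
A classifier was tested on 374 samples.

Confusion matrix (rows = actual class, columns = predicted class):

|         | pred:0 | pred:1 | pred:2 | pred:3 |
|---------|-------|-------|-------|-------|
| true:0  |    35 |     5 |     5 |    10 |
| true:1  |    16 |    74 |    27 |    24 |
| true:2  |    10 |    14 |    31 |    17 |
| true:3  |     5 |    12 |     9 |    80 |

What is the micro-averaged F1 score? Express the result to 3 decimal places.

Micro-averaging pools counts across classes: ΣTP=220, ΣFP=154, ΣFN=154.
Micro-F1 score = 2·TP/(2·TP+FP+FN) on pooled counts = 0.588 (equals overall accuracy in single-label multiclass).

0.588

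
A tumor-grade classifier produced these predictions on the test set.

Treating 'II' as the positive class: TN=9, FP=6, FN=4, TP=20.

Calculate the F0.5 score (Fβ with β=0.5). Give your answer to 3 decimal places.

0.781

Fβ = (1+β²)·TP / ((1+β²)·TP + β²·FN + FP), with β²=1/4
= 1.25·20 / (1.25·20 + 0.25·4 + 6) = 0.781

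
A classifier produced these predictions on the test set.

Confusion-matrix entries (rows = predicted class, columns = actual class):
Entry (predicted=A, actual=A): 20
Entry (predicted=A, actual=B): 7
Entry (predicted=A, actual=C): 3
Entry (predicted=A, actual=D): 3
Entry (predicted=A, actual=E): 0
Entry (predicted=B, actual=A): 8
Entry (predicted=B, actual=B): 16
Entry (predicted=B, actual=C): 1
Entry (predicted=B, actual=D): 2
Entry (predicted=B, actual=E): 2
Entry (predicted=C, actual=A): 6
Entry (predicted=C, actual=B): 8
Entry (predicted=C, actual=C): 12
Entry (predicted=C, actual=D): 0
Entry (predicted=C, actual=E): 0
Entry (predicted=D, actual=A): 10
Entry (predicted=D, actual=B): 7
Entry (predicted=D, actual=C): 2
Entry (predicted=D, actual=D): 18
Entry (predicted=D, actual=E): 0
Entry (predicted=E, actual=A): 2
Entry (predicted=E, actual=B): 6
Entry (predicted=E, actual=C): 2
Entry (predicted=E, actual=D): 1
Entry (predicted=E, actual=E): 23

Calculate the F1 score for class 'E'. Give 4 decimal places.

0.7797

Take TP from the diagonal, FP from the rest of the 'E' prediction marginal, FN from the rest of the 'E' actual marginal.
F1 score = 2·TP/(2·TP+FP+FN).
E: TP=23, FP=2+6+2+1=11, FN=0+2+0+0=2 → 46/59 = 0.77966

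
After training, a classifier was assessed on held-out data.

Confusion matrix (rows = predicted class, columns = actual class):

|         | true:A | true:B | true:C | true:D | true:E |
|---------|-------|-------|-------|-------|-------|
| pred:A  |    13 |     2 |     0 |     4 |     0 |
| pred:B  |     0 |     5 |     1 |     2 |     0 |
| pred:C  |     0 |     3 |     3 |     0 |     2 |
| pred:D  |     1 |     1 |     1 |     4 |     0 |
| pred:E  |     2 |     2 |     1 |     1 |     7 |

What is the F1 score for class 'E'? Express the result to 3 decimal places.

0.636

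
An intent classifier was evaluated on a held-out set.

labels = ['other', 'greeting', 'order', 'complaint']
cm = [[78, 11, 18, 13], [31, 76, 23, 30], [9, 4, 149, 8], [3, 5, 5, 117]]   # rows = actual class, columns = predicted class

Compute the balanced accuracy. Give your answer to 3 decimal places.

0.725

Balanced accuracy = mean of per-class recall.
  other: recall = 78/120 = 0.6500
  greeting: recall = 76/160 = 0.4750
  order: recall = 149/170 = 0.8765
  complaint: recall = 117/130 = 0.9000
Mean = (0.6500 + 0.4750 + 0.8765 + 0.9000) / 4 = 0.725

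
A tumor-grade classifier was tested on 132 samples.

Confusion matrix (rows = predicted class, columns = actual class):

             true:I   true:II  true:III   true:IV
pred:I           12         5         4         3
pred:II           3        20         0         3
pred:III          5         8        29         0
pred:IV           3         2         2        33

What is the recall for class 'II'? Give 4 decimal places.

0.5714

One-vs-rest for 'II': TP = diagonal; FP = other classes predicted 'II'; FN = 'II' predicted as other.
recall = TP/(TP+FN).
II: TP=20, FN=5+8+2=15 → 20/35 = 0.57143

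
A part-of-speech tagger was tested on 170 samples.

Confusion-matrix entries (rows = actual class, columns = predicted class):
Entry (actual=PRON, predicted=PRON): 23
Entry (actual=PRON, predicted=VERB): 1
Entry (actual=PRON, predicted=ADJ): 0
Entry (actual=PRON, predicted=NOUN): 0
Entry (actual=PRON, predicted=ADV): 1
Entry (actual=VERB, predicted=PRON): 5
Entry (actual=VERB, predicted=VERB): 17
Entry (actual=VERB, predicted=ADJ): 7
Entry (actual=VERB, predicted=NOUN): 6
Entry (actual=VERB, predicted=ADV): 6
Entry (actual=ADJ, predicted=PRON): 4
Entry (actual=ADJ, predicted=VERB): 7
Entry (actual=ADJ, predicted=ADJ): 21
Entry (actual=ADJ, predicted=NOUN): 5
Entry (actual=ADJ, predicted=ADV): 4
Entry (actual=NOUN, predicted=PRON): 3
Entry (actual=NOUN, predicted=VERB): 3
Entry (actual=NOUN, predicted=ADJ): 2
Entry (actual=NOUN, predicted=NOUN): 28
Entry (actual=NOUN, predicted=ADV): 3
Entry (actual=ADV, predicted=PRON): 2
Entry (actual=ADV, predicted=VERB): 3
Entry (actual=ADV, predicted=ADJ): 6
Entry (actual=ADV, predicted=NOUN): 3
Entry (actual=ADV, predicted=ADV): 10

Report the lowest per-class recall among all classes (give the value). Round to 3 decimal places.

Per-class recall (TP/(TP+FN)):
  PRON: TP=23, FN=1+0+0+1=2 → 23/25 = 0.9200
  VERB: TP=17, FN=5+7+6+6=24 → 17/41 = 0.4146
  ADJ: TP=21, FN=4+7+5+4=20 → 21/41 = 0.5122
  NOUN: TP=28, FN=3+3+2+3=11 → 28/39 = 0.7179
  ADV: TP=10, FN=2+3+6+3=14 → 10/24 = 0.4167
Lowest is class 'VERB' with recall = 0.415.

0.415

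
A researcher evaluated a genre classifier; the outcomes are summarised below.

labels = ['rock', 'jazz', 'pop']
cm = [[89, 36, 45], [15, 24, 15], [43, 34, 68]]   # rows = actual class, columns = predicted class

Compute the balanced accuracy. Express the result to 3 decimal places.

Balanced accuracy = mean of per-class recall.
  rock: recall = 89/170 = 0.5235
  jazz: recall = 24/54 = 0.4444
  pop: recall = 68/145 = 0.4690
Mean = (0.5235 + 0.4444 + 0.4690) / 3 = 0.479

0.479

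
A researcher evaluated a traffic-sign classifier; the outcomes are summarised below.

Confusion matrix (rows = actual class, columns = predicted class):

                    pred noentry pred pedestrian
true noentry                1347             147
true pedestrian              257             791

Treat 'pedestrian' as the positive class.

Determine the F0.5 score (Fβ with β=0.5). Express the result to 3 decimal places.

Fβ = (1+β²)·TP / ((1+β²)·TP + β²·FN + FP), with β²=1/4
= 1.25·791 / (1.25·791 + 0.25·257 + 147) = 0.824

0.824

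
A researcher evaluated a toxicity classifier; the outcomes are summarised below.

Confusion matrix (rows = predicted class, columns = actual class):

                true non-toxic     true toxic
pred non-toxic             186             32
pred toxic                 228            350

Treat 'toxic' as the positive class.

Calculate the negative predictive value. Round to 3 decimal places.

0.853

NPV = TN/(TN+FN) = 186/(186+32) = 0.853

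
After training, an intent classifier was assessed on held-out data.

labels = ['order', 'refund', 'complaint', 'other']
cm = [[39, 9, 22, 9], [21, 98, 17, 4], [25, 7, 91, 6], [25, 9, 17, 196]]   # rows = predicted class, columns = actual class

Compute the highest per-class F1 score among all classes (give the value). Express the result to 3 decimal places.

0.848

Per-class F1 score (2·TP/(2·TP+FP+FN)):
  order: TP=39, FP=9+22+9=40, FN=21+25+25=71 → 78/189 = 0.4127
  refund: TP=98, FP=21+17+4=42, FN=9+7+9=25 → 196/263 = 0.7452
  complaint: TP=91, FP=25+7+6=38, FN=22+17+17=56 → 182/276 = 0.6594
  other: TP=196, FP=25+9+17=51, FN=9+4+6=19 → 392/462 = 0.8485
Highest is class 'other' with F1 score = 0.848.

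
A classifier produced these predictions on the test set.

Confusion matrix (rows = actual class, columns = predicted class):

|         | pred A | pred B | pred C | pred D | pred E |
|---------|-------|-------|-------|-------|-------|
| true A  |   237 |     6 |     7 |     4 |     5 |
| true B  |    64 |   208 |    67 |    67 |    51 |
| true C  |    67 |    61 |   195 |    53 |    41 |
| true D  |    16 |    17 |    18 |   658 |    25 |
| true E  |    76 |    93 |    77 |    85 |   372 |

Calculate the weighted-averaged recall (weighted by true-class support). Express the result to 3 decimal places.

0.650

Per-class recall (TP/(TP+FN)):
  A: TP=237, FN=6+7+4+5=22 → 237/259 = 0.9151
  B: TP=208, FN=64+67+67+51=249 → 208/457 = 0.4551
  C: TP=195, FN=67+61+53+41=222 → 195/417 = 0.4676
  D: TP=658, FN=16+17+18+25=76 → 658/734 = 0.8965
  E: TP=372, FN=76+93+77+85=331 → 372/703 = 0.5292
Weighted-recall = Σ (supportᵢ/N)·recallᵢ with N=2570: (259/2570)·0.9151 + (457/2570)·0.4551 + (417/2570)·0.4676 + (734/2570)·0.8965 + (703/2570)·0.5292 = 0.650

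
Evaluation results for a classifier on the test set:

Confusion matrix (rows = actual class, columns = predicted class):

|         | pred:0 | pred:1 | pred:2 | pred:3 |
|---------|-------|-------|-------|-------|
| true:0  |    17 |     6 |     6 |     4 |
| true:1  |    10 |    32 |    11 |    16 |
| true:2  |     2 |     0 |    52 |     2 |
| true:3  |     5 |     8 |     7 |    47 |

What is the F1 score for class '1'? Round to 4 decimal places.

F1 score = 2·TP/(2·TP+FP+FN).
1: TP=32, FP=6+0+8=14, FN=10+11+16=37 → 64/115 = 0.55652

0.5565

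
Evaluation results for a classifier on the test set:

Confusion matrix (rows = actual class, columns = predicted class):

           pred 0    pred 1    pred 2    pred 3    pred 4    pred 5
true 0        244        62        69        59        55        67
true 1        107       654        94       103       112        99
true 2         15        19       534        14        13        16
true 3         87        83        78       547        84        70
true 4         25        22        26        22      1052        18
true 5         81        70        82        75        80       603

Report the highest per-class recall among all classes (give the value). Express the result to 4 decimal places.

0.9030

Per-class recall (TP/(TP+FN)):
  0: TP=244, FN=62+69+59+55+67=312 → 244/556 = 0.43885
  1: TP=654, FN=107+94+103+112+99=515 → 654/1169 = 0.55945
  2: TP=534, FN=15+19+14+13+16=77 → 534/611 = 0.87398
  3: TP=547, FN=87+83+78+84+70=402 → 547/949 = 0.57640
  4: TP=1052, FN=25+22+26+22+18=113 → 1052/1165 = 0.90300
  5: TP=603, FN=81+70+82+75+80=388 → 603/991 = 0.60848
Highest is class '4' with recall = 0.9030.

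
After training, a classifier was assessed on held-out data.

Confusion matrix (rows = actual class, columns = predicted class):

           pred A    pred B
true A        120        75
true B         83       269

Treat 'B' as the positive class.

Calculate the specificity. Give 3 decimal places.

Specificity = TN/(TN+FP) = 120/(120+75) = 0.615

0.615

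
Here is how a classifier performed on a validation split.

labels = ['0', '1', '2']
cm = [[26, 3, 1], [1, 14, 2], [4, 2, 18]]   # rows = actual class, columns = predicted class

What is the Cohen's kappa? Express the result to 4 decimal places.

Observed agreement pₒ = trace/N = 58/71 = 0.81690
Expected agreement pₑ = Σ (rowᵢ·colᵢ)/N² = (30·31 + 17·19 + 24·21)/71² = 0.34854
κ = (pₒ − pₑ)/(1 − pₑ) = (0.81690 − 0.34854)/(1 − 0.34854) = 0.7189

0.7189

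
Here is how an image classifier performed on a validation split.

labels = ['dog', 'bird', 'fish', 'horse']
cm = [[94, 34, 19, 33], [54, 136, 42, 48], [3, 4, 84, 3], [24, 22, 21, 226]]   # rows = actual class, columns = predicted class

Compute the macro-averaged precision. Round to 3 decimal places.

0.617

Per-class precision (TP/(TP+FP)):
  dog: TP=94, FP=54+3+24=81 → 94/175 = 0.5371
  bird: TP=136, FP=34+4+22=60 → 136/196 = 0.6939
  fish: TP=84, FP=19+42+21=82 → 84/166 = 0.5060
  horse: TP=226, FP=33+48+3=84 → 226/310 = 0.7290
Macro-precision = mean = (0.5371 + 0.6939 + 0.5060 + 0.7290) / 4 = 0.617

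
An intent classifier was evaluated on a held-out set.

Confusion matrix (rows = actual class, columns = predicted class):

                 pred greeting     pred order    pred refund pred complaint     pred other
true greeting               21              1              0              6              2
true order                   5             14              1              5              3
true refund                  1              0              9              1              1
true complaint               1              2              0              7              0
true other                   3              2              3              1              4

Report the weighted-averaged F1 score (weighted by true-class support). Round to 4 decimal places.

0.5932

Per-class F1 score (2·TP/(2·TP+FP+FN)):
  greeting: TP=21, FP=5+1+1+3=10, FN=1+0+6+2=9 → 42/61 = 0.68852
  order: TP=14, FP=1+0+2+2=5, FN=5+1+5+3=14 → 28/47 = 0.59574
  refund: TP=9, FP=0+1+0+3=4, FN=1+0+1+1=3 → 18/25 = 0.72000
  complaint: TP=7, FP=6+5+1+1=13, FN=1+2+0+0=3 → 14/30 = 0.46667
  other: TP=4, FP=2+3+1+0=6, FN=3+2+3+1=9 → 8/23 = 0.34783
Weighted-F1 score = Σ (supportᵢ/N)·F1 scoreᵢ with N=93: (30/93)·0.68852 + (28/93)·0.59574 + (12/93)·0.72000 + (10/93)·0.46667 + (13/93)·0.34783 = 0.5932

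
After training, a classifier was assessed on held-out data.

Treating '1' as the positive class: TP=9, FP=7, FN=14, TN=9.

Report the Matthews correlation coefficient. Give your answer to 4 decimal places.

-0.0462

MCC = (TP·TN − FP·FN) / √((TP+FP)(TP+FN)(TN+FP)(TN+FN))
Numerator = 9·9 − 7·14 = -17
Denominator = √(16·23·16·23) = √135424 = 368.0000
MCC = -17 / 368.0000 = -0.0462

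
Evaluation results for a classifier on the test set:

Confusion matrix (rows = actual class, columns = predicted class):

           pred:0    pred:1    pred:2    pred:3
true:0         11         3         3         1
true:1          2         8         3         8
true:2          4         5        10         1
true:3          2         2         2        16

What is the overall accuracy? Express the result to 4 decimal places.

0.5556

Accuracy = trace / total = (11+8+10+16=45) / 81 = 45/81 = 0.5556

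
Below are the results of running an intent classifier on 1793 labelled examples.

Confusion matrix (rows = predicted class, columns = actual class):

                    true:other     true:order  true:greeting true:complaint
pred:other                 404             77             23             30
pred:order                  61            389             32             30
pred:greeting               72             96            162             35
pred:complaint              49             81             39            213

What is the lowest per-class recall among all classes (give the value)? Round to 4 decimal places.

0.6050

Per-class recall (TP/(TP+FN)):
  other: TP=404, FN=61+72+49=182 → 404/586 = 0.68942
  order: TP=389, FN=77+96+81=254 → 389/643 = 0.60498
  greeting: TP=162, FN=23+32+39=94 → 162/256 = 0.63281
  complaint: TP=213, FN=30+30+35=95 → 213/308 = 0.69156
Lowest is class 'order' with recall = 0.6050.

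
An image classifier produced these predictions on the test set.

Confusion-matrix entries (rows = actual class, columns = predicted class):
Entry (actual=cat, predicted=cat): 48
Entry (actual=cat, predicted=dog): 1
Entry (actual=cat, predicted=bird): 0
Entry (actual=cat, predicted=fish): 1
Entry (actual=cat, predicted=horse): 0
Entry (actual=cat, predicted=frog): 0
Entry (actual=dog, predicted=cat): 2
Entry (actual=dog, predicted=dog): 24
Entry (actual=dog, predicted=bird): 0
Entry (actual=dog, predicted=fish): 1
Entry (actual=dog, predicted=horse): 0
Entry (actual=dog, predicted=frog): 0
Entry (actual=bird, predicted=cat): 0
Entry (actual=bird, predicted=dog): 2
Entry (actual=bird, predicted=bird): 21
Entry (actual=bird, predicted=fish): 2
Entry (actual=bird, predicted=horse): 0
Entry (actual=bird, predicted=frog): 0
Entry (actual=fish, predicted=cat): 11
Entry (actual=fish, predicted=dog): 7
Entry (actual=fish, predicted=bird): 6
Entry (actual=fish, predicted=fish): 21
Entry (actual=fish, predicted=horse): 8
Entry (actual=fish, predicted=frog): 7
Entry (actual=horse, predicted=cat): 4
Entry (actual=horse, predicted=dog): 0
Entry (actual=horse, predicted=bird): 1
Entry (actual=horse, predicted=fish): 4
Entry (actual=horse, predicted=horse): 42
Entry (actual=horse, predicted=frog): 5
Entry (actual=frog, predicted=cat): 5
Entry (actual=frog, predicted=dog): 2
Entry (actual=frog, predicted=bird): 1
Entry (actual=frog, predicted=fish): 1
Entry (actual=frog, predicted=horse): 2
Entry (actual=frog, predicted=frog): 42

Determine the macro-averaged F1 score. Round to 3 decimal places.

0.728

Per-class F1 score (2·TP/(2·TP+FP+FN)):
  cat: TP=48, FP=2+0+11+4+5=22, FN=1+0+1+0+0=2 → 96/120 = 0.8000
  dog: TP=24, FP=1+2+7+0+2=12, FN=2+0+1+0+0=3 → 48/63 = 0.7619
  bird: TP=21, FP=0+0+6+1+1=8, FN=0+2+2+0+0=4 → 42/54 = 0.7778
  fish: TP=21, FP=1+1+2+4+1=9, FN=11+7+6+8+7=39 → 42/90 = 0.4667
  horse: TP=42, FP=0+0+0+8+2=10, FN=4+0+1+4+5=14 → 84/108 = 0.7778
  frog: TP=42, FP=0+0+0+7+5=12, FN=5+2+1+1+2=11 → 84/107 = 0.7850
Macro-F1 score = mean = (0.8000 + 0.7619 + 0.7778 + 0.4667 + 0.7778 + 0.7850) / 6 = 0.728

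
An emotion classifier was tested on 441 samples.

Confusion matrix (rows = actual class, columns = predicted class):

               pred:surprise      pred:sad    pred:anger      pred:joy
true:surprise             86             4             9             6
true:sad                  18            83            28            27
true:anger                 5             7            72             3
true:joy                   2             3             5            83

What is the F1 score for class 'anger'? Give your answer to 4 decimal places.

0.7164

F1 score = 2·TP/(2·TP+FP+FN).
anger: TP=72, FP=9+28+5=42, FN=5+7+3=15 → 144/201 = 0.71642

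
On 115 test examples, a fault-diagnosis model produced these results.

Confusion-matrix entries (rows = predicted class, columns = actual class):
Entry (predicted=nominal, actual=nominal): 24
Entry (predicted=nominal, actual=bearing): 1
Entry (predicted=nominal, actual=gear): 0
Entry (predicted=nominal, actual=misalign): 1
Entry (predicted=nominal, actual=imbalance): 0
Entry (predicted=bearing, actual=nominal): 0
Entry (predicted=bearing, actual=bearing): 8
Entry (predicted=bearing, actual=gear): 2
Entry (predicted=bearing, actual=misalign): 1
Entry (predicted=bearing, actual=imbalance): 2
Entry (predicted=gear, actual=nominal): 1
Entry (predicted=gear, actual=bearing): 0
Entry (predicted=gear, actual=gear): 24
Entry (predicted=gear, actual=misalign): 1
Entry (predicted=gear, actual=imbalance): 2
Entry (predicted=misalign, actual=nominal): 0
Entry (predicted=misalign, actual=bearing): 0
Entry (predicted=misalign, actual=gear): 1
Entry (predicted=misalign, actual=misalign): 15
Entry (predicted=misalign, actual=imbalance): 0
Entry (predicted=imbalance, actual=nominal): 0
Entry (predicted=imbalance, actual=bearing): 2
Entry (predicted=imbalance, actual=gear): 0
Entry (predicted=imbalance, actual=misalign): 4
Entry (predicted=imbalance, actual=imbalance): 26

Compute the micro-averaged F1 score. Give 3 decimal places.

Micro-averaging pools counts across classes: ΣTP=97, ΣFP=18, ΣFN=18.
Micro-F1 score = 2·TP/(2·TP+FP+FN) on pooled counts = 0.843 (equals overall accuracy in single-label multiclass).

0.843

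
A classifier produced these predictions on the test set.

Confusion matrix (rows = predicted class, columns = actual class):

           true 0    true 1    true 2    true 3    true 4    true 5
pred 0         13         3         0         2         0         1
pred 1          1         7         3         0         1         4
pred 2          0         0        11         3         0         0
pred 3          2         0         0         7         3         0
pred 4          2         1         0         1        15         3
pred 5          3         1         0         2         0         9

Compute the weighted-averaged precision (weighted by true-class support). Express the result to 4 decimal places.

0.6380

Per-class precision (TP/(TP+FP)):
  0: TP=13, FP=3+0+2+0+1=6 → 13/19 = 0.68421
  1: TP=7, FP=1+3+0+1+4=9 → 7/16 = 0.43750
  2: TP=11, FP=0+0+3+0+0=3 → 11/14 = 0.78571
  3: TP=7, FP=2+0+0+3+0=5 → 7/12 = 0.58333
  4: TP=15, FP=2+1+0+1+3=7 → 15/22 = 0.68182
  5: TP=9, FP=3+1+0+2+0=6 → 9/15 = 0.60000
Weighted-precision = Σ (supportᵢ/N)·precisionᵢ with N=98: (21/98)·0.68421 + (12/98)·0.43750 + (14/98)·0.78571 + (15/98)·0.58333 + (19/98)·0.68182 + (17/98)·0.60000 = 0.6380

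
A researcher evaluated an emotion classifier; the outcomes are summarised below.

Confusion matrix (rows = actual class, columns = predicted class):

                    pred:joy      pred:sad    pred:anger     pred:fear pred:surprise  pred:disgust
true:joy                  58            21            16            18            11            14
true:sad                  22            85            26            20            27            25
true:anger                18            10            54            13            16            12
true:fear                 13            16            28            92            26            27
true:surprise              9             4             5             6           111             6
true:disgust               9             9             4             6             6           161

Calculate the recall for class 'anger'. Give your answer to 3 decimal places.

0.439

Take TP from the diagonal, FP from the rest of the 'anger' prediction marginal, FN from the rest of the 'anger' actual marginal.
recall = TP/(TP+FN).
anger: TP=54, FN=18+10+13+16+12=69 → 54/123 = 0.4390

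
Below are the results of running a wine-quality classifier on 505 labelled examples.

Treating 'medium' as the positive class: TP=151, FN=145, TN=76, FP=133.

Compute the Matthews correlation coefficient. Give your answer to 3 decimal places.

-0.125

MCC = (TP·TN − FP·FN) / √((TP+FP)(TP+FN)(TN+FP)(TN+FN))
Numerator = 151·76 − 133·145 = -7809
Denominator = √(284·296·209·221) = √3882832096 = 62312.3751
MCC = -7809 / 62312.3751 = -0.125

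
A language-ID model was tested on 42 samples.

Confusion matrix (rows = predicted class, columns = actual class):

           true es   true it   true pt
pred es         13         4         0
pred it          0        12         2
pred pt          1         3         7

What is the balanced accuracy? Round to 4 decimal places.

Balanced accuracy = mean of per-class recall.
  es: recall = 13/14 = 0.92857
  it: recall = 12/19 = 0.63158
  pt: recall = 7/9 = 0.77778
Mean = (0.92857 + 0.63158 + 0.77778) / 3 = 0.7793

0.7793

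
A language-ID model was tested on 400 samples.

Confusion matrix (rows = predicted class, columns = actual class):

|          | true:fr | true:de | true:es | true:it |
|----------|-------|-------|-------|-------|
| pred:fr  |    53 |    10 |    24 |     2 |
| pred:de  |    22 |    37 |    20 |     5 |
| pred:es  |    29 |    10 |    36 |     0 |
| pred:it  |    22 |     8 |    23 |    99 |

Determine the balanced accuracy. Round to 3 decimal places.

0.568

Balanced accuracy = mean of per-class recall.
  fr: recall = 53/126 = 0.4206
  de: recall = 37/65 = 0.5692
  es: recall = 36/103 = 0.3495
  it: recall = 99/106 = 0.9340
Mean = (0.4206 + 0.5692 + 0.3495 + 0.9340) / 4 = 0.568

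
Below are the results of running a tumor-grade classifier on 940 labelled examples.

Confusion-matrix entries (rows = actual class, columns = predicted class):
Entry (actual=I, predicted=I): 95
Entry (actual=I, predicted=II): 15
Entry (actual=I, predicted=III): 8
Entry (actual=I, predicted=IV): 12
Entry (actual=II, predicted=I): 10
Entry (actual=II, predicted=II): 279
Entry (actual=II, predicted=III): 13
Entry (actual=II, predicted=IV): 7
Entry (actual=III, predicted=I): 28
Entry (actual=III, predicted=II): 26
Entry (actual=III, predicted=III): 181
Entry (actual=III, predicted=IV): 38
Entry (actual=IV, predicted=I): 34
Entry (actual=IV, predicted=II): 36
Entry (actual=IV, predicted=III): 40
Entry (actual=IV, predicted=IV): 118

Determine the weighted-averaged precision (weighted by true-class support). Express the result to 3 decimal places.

Per-class precision (TP/(TP+FP)):
  I: TP=95, FP=10+28+34=72 → 95/167 = 0.5689
  II: TP=279, FP=15+26+36=77 → 279/356 = 0.7837
  III: TP=181, FP=8+13+40=61 → 181/242 = 0.7479
  IV: TP=118, FP=12+7+38=57 → 118/175 = 0.6743
Weighted-precision = Σ (supportᵢ/N)·precisionᵢ with N=940: (130/940)·0.5689 + (309/940)·0.7837 + (273/940)·0.7479 + (228/940)·0.6743 = 0.717

0.717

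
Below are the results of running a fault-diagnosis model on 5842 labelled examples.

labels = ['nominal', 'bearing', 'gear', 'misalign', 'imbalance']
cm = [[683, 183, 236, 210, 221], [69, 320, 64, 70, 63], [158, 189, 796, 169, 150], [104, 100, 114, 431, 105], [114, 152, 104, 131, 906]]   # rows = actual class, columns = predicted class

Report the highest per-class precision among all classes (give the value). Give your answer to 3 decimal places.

0.627

Per-class precision (TP/(TP+FP)):
  nominal: TP=683, FP=69+158+104+114=445 → 683/1128 = 0.6055
  bearing: TP=320, FP=183+189+100+152=624 → 320/944 = 0.3390
  gear: TP=796, FP=236+64+114+104=518 → 796/1314 = 0.6058
  misalign: TP=431, FP=210+70+169+131=580 → 431/1011 = 0.4263
  imbalance: TP=906, FP=221+63+150+105=539 → 906/1445 = 0.6270
Highest is class 'imbalance' with precision = 0.627.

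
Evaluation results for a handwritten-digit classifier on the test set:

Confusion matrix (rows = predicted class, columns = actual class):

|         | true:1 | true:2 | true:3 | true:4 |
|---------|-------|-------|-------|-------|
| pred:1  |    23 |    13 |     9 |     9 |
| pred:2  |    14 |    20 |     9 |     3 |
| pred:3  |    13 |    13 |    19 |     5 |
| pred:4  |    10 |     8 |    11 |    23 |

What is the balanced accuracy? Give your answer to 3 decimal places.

0.431

Balanced accuracy = mean of per-class recall.
  1: recall = 23/60 = 0.3833
  2: recall = 20/54 = 0.3704
  3: recall = 19/48 = 0.3958
  4: recall = 23/40 = 0.5750
Mean = (0.3833 + 0.3704 + 0.3958 + 0.5750) / 4 = 0.431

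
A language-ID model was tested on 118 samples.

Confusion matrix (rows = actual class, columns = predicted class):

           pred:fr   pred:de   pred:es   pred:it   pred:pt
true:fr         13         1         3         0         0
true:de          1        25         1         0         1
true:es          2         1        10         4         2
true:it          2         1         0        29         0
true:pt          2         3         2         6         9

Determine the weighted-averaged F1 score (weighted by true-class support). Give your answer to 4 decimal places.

Per-class F1 score (2·TP/(2·TP+FP+FN)):
  fr: TP=13, FP=1+2+2+2=7, FN=1+3+0+0=4 → 26/37 = 0.70270
  de: TP=25, FP=1+1+1+3=6, FN=1+1+0+1=3 → 50/59 = 0.84746
  es: TP=10, FP=3+1+0+2=6, FN=2+1+4+2=9 → 20/35 = 0.57143
  it: TP=29, FP=0+0+4+6=10, FN=2+1+0+0=3 → 58/71 = 0.81690
  pt: TP=9, FP=0+1+2+0=3, FN=2+3+2+6=13 → 18/34 = 0.52941
Weighted-F1 score = Σ (supportᵢ/N)·F1 scoreᵢ with N=118: (17/118)·0.70270 + (28/118)·0.84746 + (19/118)·0.57143 + (32/118)·0.81690 + (22/118)·0.52941 = 0.7146

0.7146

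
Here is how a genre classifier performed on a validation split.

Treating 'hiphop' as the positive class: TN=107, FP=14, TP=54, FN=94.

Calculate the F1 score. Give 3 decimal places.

Precision = TP/(TP+FP) = 54/68 = 0.7941
Recall = TP/(TP+FN) = 54/148 = 0.3649
F1 = 2·TP/(2·TP+FP+FN) = 108/216 = 0.500

0.500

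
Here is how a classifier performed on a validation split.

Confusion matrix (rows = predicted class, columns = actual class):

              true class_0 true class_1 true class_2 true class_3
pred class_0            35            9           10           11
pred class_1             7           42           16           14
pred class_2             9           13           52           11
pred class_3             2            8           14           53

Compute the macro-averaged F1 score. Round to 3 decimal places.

0.594

Per-class F1 score (2·TP/(2·TP+FP+FN)):
  class_0: TP=35, FP=9+10+11=30, FN=7+9+2=18 → 70/118 = 0.5932
  class_1: TP=42, FP=7+16+14=37, FN=9+13+8=30 → 84/151 = 0.5563
  class_2: TP=52, FP=9+13+11=33, FN=10+16+14=40 → 104/177 = 0.5876
  class_3: TP=53, FP=2+8+14=24, FN=11+14+11=36 → 106/166 = 0.6386
Macro-F1 score = mean = (0.5932 + 0.5563 + 0.5876 + 0.6386) / 4 = 0.594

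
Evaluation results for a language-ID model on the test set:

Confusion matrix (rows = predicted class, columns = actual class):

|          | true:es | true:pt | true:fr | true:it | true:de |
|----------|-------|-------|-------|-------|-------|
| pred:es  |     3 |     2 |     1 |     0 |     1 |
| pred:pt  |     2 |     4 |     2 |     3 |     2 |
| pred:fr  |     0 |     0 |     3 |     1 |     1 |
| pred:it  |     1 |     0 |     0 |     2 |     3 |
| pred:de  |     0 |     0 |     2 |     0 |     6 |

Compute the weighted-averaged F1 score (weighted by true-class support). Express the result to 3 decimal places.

Per-class F1 score (2·TP/(2·TP+FP+FN)):
  es: TP=3, FP=2+1+0+1=4, FN=2+0+1+0=3 → 6/13 = 0.4615
  pt: TP=4, FP=2+2+3+2=9, FN=2+0+0+0=2 → 8/19 = 0.4211
  fr: TP=3, FP=0+0+1+1=2, FN=1+2+0+2=5 → 6/13 = 0.4615
  it: TP=2, FP=1+0+0+3=4, FN=0+3+1+0=4 → 4/12 = 0.3333
  de: TP=6, FP=0+0+2+0=2, FN=1+2+1+3=7 → 12/21 = 0.5714
Weighted-F1 score = Σ (supportᵢ/N)·F1 scoreᵢ with N=39: (6/39)·0.4615 + (6/39)·0.4211 + (8/39)·0.4615 + (6/39)·0.3333 + (13/39)·0.5714 = 0.472

0.472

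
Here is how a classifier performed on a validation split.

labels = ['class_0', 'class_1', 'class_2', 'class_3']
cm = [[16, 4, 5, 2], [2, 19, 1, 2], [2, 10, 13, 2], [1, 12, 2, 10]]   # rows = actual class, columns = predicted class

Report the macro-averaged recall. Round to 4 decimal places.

0.5664

Per-class recall (TP/(TP+FN)):
  class_0: TP=16, FN=4+5+2=11 → 16/27 = 0.59259
  class_1: TP=19, FN=2+1+2=5 → 19/24 = 0.79167
  class_2: TP=13, FN=2+10+2=14 → 13/27 = 0.48148
  class_3: TP=10, FN=1+12+2=15 → 10/25 = 0.40000
Macro-recall = mean = (0.59259 + 0.79167 + 0.48148 + 0.40000) / 4 = 0.5664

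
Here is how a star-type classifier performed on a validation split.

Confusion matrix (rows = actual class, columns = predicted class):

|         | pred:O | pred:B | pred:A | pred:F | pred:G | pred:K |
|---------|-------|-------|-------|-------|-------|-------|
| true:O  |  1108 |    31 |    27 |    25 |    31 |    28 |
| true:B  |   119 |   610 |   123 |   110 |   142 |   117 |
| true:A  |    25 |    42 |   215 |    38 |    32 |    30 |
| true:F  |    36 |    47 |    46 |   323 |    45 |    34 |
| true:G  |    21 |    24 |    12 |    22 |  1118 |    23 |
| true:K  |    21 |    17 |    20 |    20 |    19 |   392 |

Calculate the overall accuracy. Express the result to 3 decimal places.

Accuracy = trace / total = (1108+610+215+323+1118+392=3766) / 5093 = 3766/5093 = 0.739

0.739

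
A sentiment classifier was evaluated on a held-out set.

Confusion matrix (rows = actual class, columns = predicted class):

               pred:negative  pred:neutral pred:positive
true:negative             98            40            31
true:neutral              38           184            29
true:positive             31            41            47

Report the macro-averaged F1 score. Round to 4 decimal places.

Per-class F1 score (2·TP/(2·TP+FP+FN)):
  negative: TP=98, FP=38+31=69, FN=40+31=71 → 196/336 = 0.58333
  neutral: TP=184, FP=40+41=81, FN=38+29=67 → 368/516 = 0.71318
  positive: TP=47, FP=31+29=60, FN=31+41=72 → 94/226 = 0.41593
Macro-F1 score = mean = (0.58333 + 0.71318 + 0.41593) / 3 = 0.5708

0.5708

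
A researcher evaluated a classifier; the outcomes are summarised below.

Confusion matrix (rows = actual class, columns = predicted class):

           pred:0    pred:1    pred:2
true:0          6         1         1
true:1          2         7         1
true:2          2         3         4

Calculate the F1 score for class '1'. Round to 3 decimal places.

0.667

One-vs-rest for '1': TP = diagonal; FP = other classes predicted '1'; FN = '1' predicted as other.
F1 score = 2·TP/(2·TP+FP+FN).
1: TP=7, FP=1+3=4, FN=2+1=3 → 14/21 = 0.6667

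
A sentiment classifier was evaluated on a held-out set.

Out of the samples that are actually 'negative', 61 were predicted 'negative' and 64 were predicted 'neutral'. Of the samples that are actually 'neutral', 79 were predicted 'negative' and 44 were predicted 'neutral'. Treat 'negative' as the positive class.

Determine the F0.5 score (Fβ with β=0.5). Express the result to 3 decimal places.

0.445

Fβ = (1+β²)·TP / ((1+β²)·TP + β²·FN + FP), with β²=1/4
= 1.25·61 / (1.25·61 + 0.25·64 + 79) = 0.445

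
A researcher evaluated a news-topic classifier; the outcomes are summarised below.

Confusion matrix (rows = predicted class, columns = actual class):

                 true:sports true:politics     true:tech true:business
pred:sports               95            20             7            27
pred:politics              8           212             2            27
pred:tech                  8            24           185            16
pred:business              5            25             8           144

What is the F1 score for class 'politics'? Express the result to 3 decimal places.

0.800

Take TP from the diagonal, FP from the rest of the 'politics' prediction marginal, FN from the rest of the 'politics' actual marginal.
F1 score = 2·TP/(2·TP+FP+FN).
politics: TP=212, FP=8+2+27=37, FN=20+24+25=69 → 424/530 = 0.8000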